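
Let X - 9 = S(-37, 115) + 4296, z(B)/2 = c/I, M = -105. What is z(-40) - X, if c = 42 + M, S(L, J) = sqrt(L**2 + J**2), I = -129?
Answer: -185073/43 - sqrt(14594) ≈ -4424.8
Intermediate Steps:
S(L, J) = sqrt(J**2 + L**2)
c = -63 (c = 42 - 105 = -63)
z(B) = 42/43 (z(B) = 2*(-63/(-129)) = 2*(-63*(-1/129)) = 2*(21/43) = 42/43)
X = 4305 + sqrt(14594) (X = 9 + (sqrt(115**2 + (-37)**2) + 4296) = 9 + (sqrt(13225 + 1369) + 4296) = 9 + (sqrt(14594) + 4296) = 9 + (4296 + sqrt(14594)) = 4305 + sqrt(14594) ≈ 4425.8)
z(-40) - X = 42/43 - (4305 + sqrt(14594)) = 42/43 + (-4305 - sqrt(14594)) = -185073/43 - sqrt(14594)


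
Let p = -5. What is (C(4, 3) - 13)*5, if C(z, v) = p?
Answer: -90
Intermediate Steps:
C(z, v) = -5
(C(4, 3) - 13)*5 = (-5 - 13)*5 = -18*5 = -90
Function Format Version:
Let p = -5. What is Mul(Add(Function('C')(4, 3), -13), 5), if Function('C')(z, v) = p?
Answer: -90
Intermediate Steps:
Function('C')(z, v) = -5
Mul(Add(Function('C')(4, 3), -13), 5) = Mul(Add(-5, -13), 5) = Mul(-18, 5) = -90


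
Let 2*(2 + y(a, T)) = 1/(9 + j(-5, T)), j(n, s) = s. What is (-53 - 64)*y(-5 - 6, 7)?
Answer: 7371/32 ≈ 230.34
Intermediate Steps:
y(a, T) = -2 + 1/(2*(9 + T))
(-53 - 64)*y(-5 - 6, 7) = (-53 - 64)*((-35 - 4*7)/(2*(9 + 7))) = -117*(-35 - 28)/(2*16) = -117*(-63)/(2*16) = -117*(-63/32) = 7371/32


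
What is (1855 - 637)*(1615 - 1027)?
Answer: 716184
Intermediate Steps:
(1855 - 637)*(1615 - 1027) = 1218*588 = 716184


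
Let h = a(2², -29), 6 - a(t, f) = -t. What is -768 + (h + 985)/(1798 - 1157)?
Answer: -491293/641 ≈ -766.45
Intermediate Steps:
a(t, f) = 6 + t (a(t, f) = 6 - (-1)*t = 6 + t)
h = 10 (h = 6 + 2² = 6 + 4 = 10)
-768 + (h + 985)/(1798 - 1157) = -768 + (10 + 985)/(1798 - 1157) = -768 + 995/641 = -491293/641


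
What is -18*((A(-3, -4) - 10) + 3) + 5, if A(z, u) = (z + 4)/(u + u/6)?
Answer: 944/7 ≈ 134.86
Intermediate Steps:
A(z, u) = 6*(4 + z)/(7*u) (A(z, u) = (4 + z)/(u + u*(⅙)) = (4 + z)/(u + u/6) = (4 + z)/((7*u/6)) = (4 + z)*(6/(7*u)) = 6*(4 + z)/(7*u))
-18*((A(-3, -4) - 10) + 3) + 5 = -18*(((6/7)*(4 - 3)/(-4) - 10) + 3) + 5 = -18*(((6/7)*(-¼)*1 - 10) + 3) + 5 = -18*((-3/14 - 10) + 3) + 5 = -18*(-143/14 + 3) + 5 = -18*(-101/14) + 5 = 909/7 + 5 = 944/7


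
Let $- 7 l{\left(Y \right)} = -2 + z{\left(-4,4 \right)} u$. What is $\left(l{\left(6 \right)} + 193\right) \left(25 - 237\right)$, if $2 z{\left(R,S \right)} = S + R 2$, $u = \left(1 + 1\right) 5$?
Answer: $- \frac{291076}{7} \approx -41582.0$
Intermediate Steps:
$u = 10$ ($u = 2 \cdot 5 = 10$)
$z{\left(R,S \right)} = R + \frac{S}{2}$ ($z{\left(R,S \right)} = \frac{S + R 2}{2} = \frac{S + 2 R}{2} = R + \frac{S}{2}$)
$l{\left(Y \right)} = \frac{22}{7}$ ($l{\left(Y \right)} = - \frac{-2 + \left(-4 + \frac{1}{2} \cdot 4\right) 10}{7} = - \frac{-2 + \left(-4 + 2\right) 10}{7} = - \frac{-2 - 20}{7} = \left(- \frac{1}{7}\right) \left(-22\right) = \frac{22}{7}$)
$\left(l{\left(6 \right)} + 193\right) \left(25 - 237\right) = \left(\frac{22}{7} + 193\right) \left(25 - 237\right) = \frac{1373}{7} \left(-212\right) = - \frac{291076}{7}$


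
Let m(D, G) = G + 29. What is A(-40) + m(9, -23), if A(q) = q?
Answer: -34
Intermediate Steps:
m(D, G) = 29 + G
A(-40) + m(9, -23) = -40 + (29 - 23) = -40 + 6 = -34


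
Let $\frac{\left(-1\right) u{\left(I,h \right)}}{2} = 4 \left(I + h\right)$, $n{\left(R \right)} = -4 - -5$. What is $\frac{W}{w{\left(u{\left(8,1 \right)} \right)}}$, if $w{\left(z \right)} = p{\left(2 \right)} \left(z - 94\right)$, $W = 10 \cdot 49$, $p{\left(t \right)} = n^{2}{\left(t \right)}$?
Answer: $- \frac{245}{83} \approx -2.9518$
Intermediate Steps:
$n{\left(R \right)} = 1$ ($n{\left(R \right)} = -4 + 5 = 1$)
$u{\left(I,h \right)} = - 8 I - 8 h$ ($u{\left(I,h \right)} = - 2 \cdot 4 \left(I + h\right) = - 2 \left(4 I + 4 h\right) = - 8 I - 8 h$)
$p{\left(t \right)} = 1$ ($p{\left(t \right)} = 1^{2} = 1$)
$W = 490$
$w{\left(z \right)} = -94 + z$ ($w{\left(z \right)} = 1 \left(z - 94\right) = 1 \left(-94 + z\right) = -94 + z$)
$\frac{W}{w{\left(u{\left(8,1 \right)} \right)}} = \frac{490}{-94 - 72} = \frac{490}{-166} = 490 \left(- \frac{1}{166}\right) = - \frac{245}{83}$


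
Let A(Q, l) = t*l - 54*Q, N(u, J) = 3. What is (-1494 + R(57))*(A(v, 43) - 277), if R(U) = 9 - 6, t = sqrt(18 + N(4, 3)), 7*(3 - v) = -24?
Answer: 930597 - 64113*sqrt(21) ≈ 6.3679e+5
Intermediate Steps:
v = 45/7 (v = 3 - 1/7*(-24) = 3 + 24/7 = 45/7 ≈ 6.4286)
t = sqrt(21) (t = sqrt(18 + 3) = sqrt(21) ≈ 4.5826)
A(Q, l) = -54*Q + l*sqrt(21) (A(Q, l) = sqrt(21)*l - 54*Q = l*sqrt(21) - 54*Q = -54*Q + l*sqrt(21))
R(U) = 3
(-1494 + R(57))*(A(v, 43) - 277) = (-1494 + 3)*((-54*45/7 + 43*sqrt(21)) - 277) = -1491*((-2430/7 + 43*sqrt(21)) - 277) = -1491*(-4369/7 + 43*sqrt(21)) = 930597 - 64113*sqrt(21)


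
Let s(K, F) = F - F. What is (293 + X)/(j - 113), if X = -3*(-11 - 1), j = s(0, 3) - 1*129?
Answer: -329/242 ≈ -1.3595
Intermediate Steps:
s(K, F) = 0
j = -129 (j = 0 - 1*129 = 0 - 129 = -129)
X = 36 (X = -3*(-12) = 36)
(293 + X)/(j - 113) = (293 + 36)/(-129 - 113) = 329/(-242) = 329*(-1/242) = -329/242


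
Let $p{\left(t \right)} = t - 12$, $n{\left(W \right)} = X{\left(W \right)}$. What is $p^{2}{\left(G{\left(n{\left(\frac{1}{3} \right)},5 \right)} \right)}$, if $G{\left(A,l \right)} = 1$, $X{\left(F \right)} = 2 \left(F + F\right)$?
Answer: $121$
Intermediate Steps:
$X{\left(F \right)} = 4 F$ ($X{\left(F \right)} = 2 \cdot 2 F = 4 F$)
$n{\left(W \right)} = 4 W$
$p{\left(t \right)} = -12 + t$
$p^{2}{\left(G{\left(n{\left(\frac{1}{3} \right)},5 \right)} \right)} = \left(-12 + 1\right)^{2} = \left(-11\right)^{2} = 121$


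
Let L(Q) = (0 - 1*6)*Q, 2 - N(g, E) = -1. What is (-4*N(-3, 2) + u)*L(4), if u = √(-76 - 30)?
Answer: 288 - 24*I*√106 ≈ 288.0 - 247.1*I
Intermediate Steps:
N(g, E) = 3 (N(g, E) = 2 - 1*(-1) = 2 + 1 = 3)
u = I*√106 (u = √(-106) = I*√106 ≈ 10.296*I)
L(Q) = -6*Q (L(Q) = (0 - 6)*Q = -6*Q)
(-4*N(-3, 2) + u)*L(4) = (-4*3 + I*√106)*(-6*4) = (-12 + I*√106)*(-24) = 288 - 24*I*√106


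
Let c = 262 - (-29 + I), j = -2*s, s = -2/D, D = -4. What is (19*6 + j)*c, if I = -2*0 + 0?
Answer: 32883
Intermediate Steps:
s = ½ (s = -2/(-4) = -2*(-¼) = ½ ≈ 0.50000)
j = -1 (j = -2*½ = -1)
I = 0 (I = 0 + 0 = 0)
c = 291 (c = 262 - (-29 + 0) = 262 - 1*(-29) = 262 + 29 = 291)
(19*6 + j)*c = (19*6 - 1)*291 = (114 - 1)*291 = 113*291 = 32883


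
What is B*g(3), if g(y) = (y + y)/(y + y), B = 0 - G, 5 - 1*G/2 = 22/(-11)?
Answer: -14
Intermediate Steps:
G = 14 (G = 10 - 44/(-11) = 10 - 44*(-1)/11 = 10 - 2*(-2) = 10 + 4 = 14)
B = -14 (B = 0 - 1*14 = 0 - 14 = -14)
g(y) = 1 (g(y) = (2*y)/((2*y)) = (2*y)*(1/(2*y)) = 1)
B*g(3) = -14*1 = -14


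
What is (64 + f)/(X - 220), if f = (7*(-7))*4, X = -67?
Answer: 132/287 ≈ 0.45993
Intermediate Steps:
f = -196 (f = -49*4 = -196)
(64 + f)/(X - 220) = (64 - 196)/(-67 - 220) = -132/(-287) = -132*(-1/287) = 132/287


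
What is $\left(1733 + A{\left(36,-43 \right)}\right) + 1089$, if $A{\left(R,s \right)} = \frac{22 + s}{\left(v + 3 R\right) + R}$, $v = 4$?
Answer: $\frac{417635}{148} \approx 2821.9$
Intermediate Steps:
$A{\left(R,s \right)} = \frac{22 + s}{4 + 4 R}$ ($A{\left(R,s \right)} = \frac{22 + s}{\left(4 + 3 R\right) + R} = \frac{22 + s}{4 + 4 R}$)
$\left(1733 + A{\left(36,-43 \right)}\right) + 1089 = \left(1733 + \frac{22 - 43}{4 \left(1 + 36\right)}\right) + 1089 = \left(1733 + \frac{1}{4} \cdot \frac{1}{37} \left(-21\right)\right) + 1089 = \left(1733 - \frac{21}{148}\right) + 1089 = \frac{256463}{148} + 1089 = \frac{417635}{148}$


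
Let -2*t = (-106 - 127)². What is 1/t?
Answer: -2/54289 ≈ -3.6840e-5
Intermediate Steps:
t = -54289/2 (t = -(-106 - 127)²/2 = -½*(-233)² = -½*54289 = -54289/2 ≈ -27145.)
1/t = 1/(-54289/2) = -2/54289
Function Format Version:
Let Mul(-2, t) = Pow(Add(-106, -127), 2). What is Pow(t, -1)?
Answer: Rational(-2, 54289) ≈ -3.6840e-5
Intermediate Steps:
t = Rational(-54289, 2) (t = Mul(Rational(-1, 2), Pow(Add(-106, -127), 2)) = Mul(Rational(-1, 2), Pow(-233, 2)) = Mul(Rational(-1, 2), 54289) = Rational(-54289, 2) ≈ -27145.)
Pow(t, -1) = Pow(Rational(-54289, 2), -1) = Rational(-2, 54289)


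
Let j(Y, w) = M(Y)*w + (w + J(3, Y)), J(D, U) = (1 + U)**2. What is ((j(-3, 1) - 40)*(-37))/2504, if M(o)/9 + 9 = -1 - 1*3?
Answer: 703/313 ≈ 2.2460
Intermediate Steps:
M(o) = -117 (M(o) = -81 + 9*(-1 - 1*3) = -81 + 9*(-1 - 3) = -81 + 9*(-4) = -81 - 36 = -117)
j(Y, w) = (1 + Y)**2 - 116*w (j(Y, w) = -117*w + (w + (1 + Y)**2) = (1 + Y)**2 - 116*w)
((j(-3, 1) - 40)*(-37))/2504 = ((((1 - 3)**2 - 116*1) - 40)*(-37))/2504 = ((((-2)**2 - 116) - 40)*(-37))*(1/2504) = (((4 - 116) - 40)*(-37))*(1/2504) = ((-112 - 40)*(-37))*(1/2504) = -152*(-37)*(1/2504) = 5624*(1/2504) = 703/313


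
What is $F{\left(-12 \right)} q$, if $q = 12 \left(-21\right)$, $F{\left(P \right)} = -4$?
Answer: $1008$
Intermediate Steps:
$q = -252$
$F{\left(-12 \right)} q = \left(-4\right) \left(-252\right) = 1008$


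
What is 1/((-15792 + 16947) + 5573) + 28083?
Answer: 188942425/6728 ≈ 28083.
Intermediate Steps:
1/((-15792 + 16947) + 5573) + 28083 = 1/(1155 + 5573) + 28083 = 1/6728 + 28083 = 188942425/6728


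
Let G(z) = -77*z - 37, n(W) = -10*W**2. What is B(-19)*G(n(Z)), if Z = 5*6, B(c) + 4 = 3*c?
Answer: -42270743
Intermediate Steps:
B(c) = -4 + 3*c
Z = 30
G(z) = -37 - 77*z
B(-19)*G(n(Z)) = (-4 + 3*(-19))*(-37 - (-770)*30**2) = (-4 - 57)*(-37 - (-770)*900) = -61*(-37 - 77*(-9000)) = -61*(-37 + 693000) = -61*692963 = -42270743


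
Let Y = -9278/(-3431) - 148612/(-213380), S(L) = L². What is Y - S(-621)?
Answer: -1501744154886/3894185 ≈ -3.8564e+5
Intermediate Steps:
Y = 13242699/3894185 (Y = -9278*(-1/3431) - 148612*(-1/213380) = 9278/3431 + 37153/53345 = 13242699/3894185 ≈ 3.4006)
Y - S(-621) = 13242699/3894185 - 1*(-621)² = 13242699/3894185 - 1*385641 = 13242699/3894185 - 385641 = -1501744154886/3894185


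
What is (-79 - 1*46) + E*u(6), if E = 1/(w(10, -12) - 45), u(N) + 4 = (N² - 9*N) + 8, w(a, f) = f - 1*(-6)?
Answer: -6361/51 ≈ -124.73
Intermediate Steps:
w(a, f) = 6 + f (w(a, f) = f + 6 = 6 + f)
u(N) = 4 + N² - 9*N (u(N) = -4 + ((N² - 9*N) + 8) = -4 + (8 + N² - 9*N) = 4 + N² - 9*N)
E = -1/51 (E = 1/((6 - 12) - 45) = 1/(-6 - 45) = 1/(-51) = -1/51 ≈ -0.019608)
(-79 - 1*46) + E*u(6) = (-79 - 1*46) - (4 + 6² - 9*6)/51 = (-79 - 46) - (4 + 36 - 54)/51 = -125 - 1/51*(-14) = -125 + 14/51 = -6361/51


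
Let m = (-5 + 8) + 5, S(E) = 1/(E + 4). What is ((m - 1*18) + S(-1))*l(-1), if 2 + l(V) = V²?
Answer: 29/3 ≈ 9.6667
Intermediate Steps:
l(V) = -2 + V²
S(E) = 1/(4 + E)
m = 8 (m = 3 + 5 = 8)
((m - 1*18) + S(-1))*l(-1) = ((8 - 1*18) + 1/(4 - 1))*(-2 + (-1)²) = ((8 - 18) + 1/3)*(-2 + 1) = (-10 + ⅓)*(-1) = -29/3*(-1) = 29/3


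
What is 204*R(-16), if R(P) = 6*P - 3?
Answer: -20196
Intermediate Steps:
R(P) = -3 + 6*P
204*R(-16) = 204*(-3 + 6*(-16)) = 204*(-3 - 96) = 204*(-99) = -20196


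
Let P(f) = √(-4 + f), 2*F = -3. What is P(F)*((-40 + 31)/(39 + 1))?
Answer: -9*I*√22/80 ≈ -0.52767*I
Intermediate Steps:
F = -3/2 (F = (½)*(-3) = -3/2 ≈ -1.5000)
P(F)*((-40 + 31)/(39 + 1)) = √(-4 - 3/2)*((-40 + 31)/(39 + 1)) = √(-11/2)*(-9/40) = (I*√22/2)*(-9*1/40) = (I*√22/2)*(-9/40) = -9*I*√22/80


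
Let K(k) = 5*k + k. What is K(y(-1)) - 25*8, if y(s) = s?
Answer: -206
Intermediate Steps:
K(k) = 6*k
K(y(-1)) - 25*8 = 6*(-1) - 25*8 = -6 - 200 = -206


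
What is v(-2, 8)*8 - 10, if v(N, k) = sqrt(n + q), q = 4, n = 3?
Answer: -10 + 8*sqrt(7) ≈ 11.166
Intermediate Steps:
v(N, k) = sqrt(7) (v(N, k) = sqrt(3 + 4) = sqrt(7))
v(-2, 8)*8 - 10 = sqrt(7)*8 - 10 = 8*sqrt(7) - 10 = -10 + 8*sqrt(7)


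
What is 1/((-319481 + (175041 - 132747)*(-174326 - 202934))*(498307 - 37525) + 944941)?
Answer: -1/7352308515081281 ≈ -1.3601e-16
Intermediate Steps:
1/((-319481 + (175041 - 132747)*(-174326 - 202934))*(498307 - 37525) + 944941) = 1/((-319481 + 42294*(-377260))*460782 + 944941) = 1/((-319481 - 15955834440)*460782 + 944941) = 1/(-15956153921*460782 + 944941) = 1/(-7352308516026222 + 944941) = 1/(-7352308515081281) = -1/7352308515081281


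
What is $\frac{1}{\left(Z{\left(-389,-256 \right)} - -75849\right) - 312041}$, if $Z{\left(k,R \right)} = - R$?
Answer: $- \frac{1}{235936} \approx -4.2384 \cdot 10^{-6}$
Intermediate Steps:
$\frac{1}{\left(Z{\left(-389,-256 \right)} - -75849\right) - 312041} = \frac{1}{\left(\left(-1\right) \left(-256\right) - -75849\right) - 312041} = \frac{1}{\left(256 + 75849\right) - 312041} = \frac{1}{76105 - 312041} = \frac{1}{-235936} = - \frac{1}{235936}$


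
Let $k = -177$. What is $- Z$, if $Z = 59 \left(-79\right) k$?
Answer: $-824997$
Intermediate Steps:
$Z = 824997$ ($Z = 59 \left(-79\right) \left(-177\right) = \left(-4661\right) \left(-177\right) = 824997$)
$- Z = \left(-1\right) 824997 = -824997$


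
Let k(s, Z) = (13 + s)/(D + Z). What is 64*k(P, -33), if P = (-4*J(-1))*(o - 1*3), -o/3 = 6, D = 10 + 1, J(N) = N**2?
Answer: -3104/11 ≈ -282.18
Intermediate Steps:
D = 11
o = -18 (o = -3*6 = -18)
P = 84 (P = (-4*(-1)**2)*(-18 - 1*3) = (-4*1)*(-18 - 3) = -4*(-21) = 84)
k(s, Z) = (13 + s)/(11 + Z)
64*k(P, -33) = 64*((13 + 84)/(11 - 33)) = 64*(97/(-22)) = 64*(-1/22*97) = 64*(-97/22) = -3104/11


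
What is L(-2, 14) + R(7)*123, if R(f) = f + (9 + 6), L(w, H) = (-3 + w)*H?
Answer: 2636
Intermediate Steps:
L(w, H) = H*(-3 + w)
R(f) = 15 + f (R(f) = f + 15 = 15 + f)
L(-2, 14) + R(7)*123 = 14*(-3 - 2) + (15 + 7)*123 = 14*(-5) + 22*123 = -70 + 2706 = 2636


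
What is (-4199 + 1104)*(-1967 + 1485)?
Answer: 1491790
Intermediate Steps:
(-4199 + 1104)*(-1967 + 1485) = -3095*(-482) = 1491790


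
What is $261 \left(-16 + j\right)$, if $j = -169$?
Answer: $-48285$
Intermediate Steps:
$261 \left(-16 + j\right) = 261 \left(-16 - 169\right) = 261 \left(-185\right) = -48285$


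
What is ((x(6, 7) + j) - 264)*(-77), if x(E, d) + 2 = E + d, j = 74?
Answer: 13783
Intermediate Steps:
x(E, d) = -2 + E + d (x(E, d) = -2 + (E + d) = -2 + E + d)
((x(6, 7) + j) - 264)*(-77) = (((-2 + 6 + 7) + 74) - 264)*(-77) = ((11 + 74) - 264)*(-77) = (85 - 264)*(-77) = -179*(-77) = 13783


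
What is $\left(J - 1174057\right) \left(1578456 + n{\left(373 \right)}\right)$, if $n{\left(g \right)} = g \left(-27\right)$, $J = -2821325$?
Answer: $-6266297198070$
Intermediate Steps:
$n{\left(g \right)} = - 27 g$
$\left(J - 1174057\right) \left(1578456 + n{\left(373 \right)}\right) = \left(-2821325 - 1174057\right) \left(1578456 - 10071\right) = - 3995382 \left(1578456 - 10071\right) = \left(-3995382\right) 1568385 = -6266297198070$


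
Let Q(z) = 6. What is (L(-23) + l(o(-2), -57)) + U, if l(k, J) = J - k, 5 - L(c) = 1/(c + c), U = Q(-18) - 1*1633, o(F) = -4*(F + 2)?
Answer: -77233/46 ≈ -1679.0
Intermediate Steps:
o(F) = -8 - 4*F (o(F) = -4*(2 + F) = -8 - 4*F)
U = -1627 (U = 6 - 1*1633 = 6 - 1633 = -1627)
L(c) = 5 - 1/(2*c) (L(c) = 5 - 1/(c + c) = 5 - 1/(2*c))
(L(-23) + l(o(-2), -57)) + U = ((5 - ½/(-23)) + (-57 - (-8 - 4*(-2)))) - 1627 = ((5 - ½*(-1/23)) + (-57 - (-8 + 8))) - 1627 = ((5 + 1/46) + (-57 - 1*0)) - 1627 = (231/46 + (-57 + 0)) - 1627 = (231/46 - 57) - 1627 = -2391/46 - 1627 = -77233/46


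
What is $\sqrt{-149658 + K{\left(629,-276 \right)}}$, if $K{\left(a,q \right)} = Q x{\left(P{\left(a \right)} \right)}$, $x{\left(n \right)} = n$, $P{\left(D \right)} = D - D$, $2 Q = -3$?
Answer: $i \sqrt{149658} \approx 386.86 i$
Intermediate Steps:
$Q = - \frac{3}{2}$ ($Q = \frac{1}{2} \left(-3\right) = - \frac{3}{2} \approx -1.5$)
$P{\left(D \right)} = 0$
$K{\left(a,q \right)} = 0$ ($K{\left(a,q \right)} = \left(- \frac{3}{2}\right) 0 = 0$)
$\sqrt{-149658 + K{\left(629,-276 \right)}} = \sqrt{-149658 + 0} = \sqrt{-149658} = i \sqrt{149658}$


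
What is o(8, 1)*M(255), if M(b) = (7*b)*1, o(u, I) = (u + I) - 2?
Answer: 12495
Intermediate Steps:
o(u, I) = -2 + I + u (o(u, I) = (I + u) - 2 = -2 + I + u)
M(b) = 7*b
o(8, 1)*M(255) = (-2 + 1 + 8)*(7*255) = 7*1785 = 12495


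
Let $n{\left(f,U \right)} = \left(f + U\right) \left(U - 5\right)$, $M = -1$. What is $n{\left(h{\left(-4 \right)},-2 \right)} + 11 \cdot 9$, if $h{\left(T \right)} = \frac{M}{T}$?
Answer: $\frac{445}{4} \approx 111.25$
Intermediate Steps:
$h{\left(T \right)} = - \frac{1}{T}$
$n{\left(f,U \right)} = \left(-5 + U\right) \left(U + f\right)$ ($n{\left(f,U \right)} = \left(U + f\right) \left(-5 + U\right) = \left(-5 + U\right) \left(U + f\right)$)
$n{\left(h{\left(-4 \right)},-2 \right)} + 11 \cdot 9 = \left(\left(-2\right)^{2} - -10 - 5 \left(- \frac{1}{-4}\right) - 2 \left(- \frac{1}{-4}\right)\right) + 11 \cdot 9 = \left(4 + 10 - 5 \left(\left(-1\right) \left(- \frac{1}{4}\right)\right) - 2 \left(\left(-1\right) \left(- \frac{1}{4}\right)\right)\right) + 99 = \left(4 + 10 - \frac{5}{4} - \frac{1}{2}\right) + 99 = \frac{49}{4} + 99 = \frac{445}{4}$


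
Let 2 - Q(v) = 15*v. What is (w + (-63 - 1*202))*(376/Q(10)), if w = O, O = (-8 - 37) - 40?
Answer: 32900/37 ≈ 889.19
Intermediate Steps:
O = -85 (O = -45 - 40 = -85)
w = -85
Q(v) = 2 - 15*v
(w + (-63 - 1*202))*(376/Q(10)) = (-85 + (-63 - 1*202))*(376/(2 - 15*10)) = (-85 + (-63 - 202))*(376/(2 - 150)) = (-85 - 265)*(376/(-148)) = -131600*(-1)/148 = -350*(-94/37) = 32900/37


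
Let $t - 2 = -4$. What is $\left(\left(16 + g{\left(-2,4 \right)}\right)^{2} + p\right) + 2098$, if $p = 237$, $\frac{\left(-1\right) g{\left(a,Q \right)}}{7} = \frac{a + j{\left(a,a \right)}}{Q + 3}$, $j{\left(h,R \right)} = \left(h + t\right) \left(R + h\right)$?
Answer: $2339$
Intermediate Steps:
$t = -2$ ($t = 2 - 4 = -2$)
$j{\left(h,R \right)} = \left(-2 + h\right) \left(R + h\right)$ ($j{\left(h,R \right)} = \left(h - 2\right) \left(R + h\right) = \left(-2 + h\right) \left(R + h\right)$)
$g{\left(a,Q \right)} = - \frac{7 \left(- 3 a + 2 a^{2}\right)}{3 + Q}$ ($g{\left(a,Q \right)} = - 7 \frac{a + \left(a^{2} - 2 a - 2 a + a a\right)}{Q + 3} = - 7 \frac{a + \left(a^{2} - 2 a - 2 a + a^{2}\right)}{3 + Q} = - 7 \frac{a + \left(- 4 a + 2 a^{2}\right)}{3 + Q} = - 7 \frac{- 3 a + 2 a^{2}}{3 + Q} = - \frac{7 \left(- 3 a + 2 a^{2}\right)}{3 + Q}$)
$\left(\left(16 + g{\left(-2,4 \right)}\right)^{2} + p\right) + 2098 = \left(\left(16 + 7 \left(-2\right) \frac{1}{3 + 4} \left(3 - -4\right)\right)^{2} + 237\right) + 2098 = \left(\left(16 + 7 \left(-2\right) \frac{1}{7} \left(3 + 4\right)\right)^{2} + 237\right) + 2098 = \left(\left(16 + 7 \left(-2\right) \frac{1}{7} \cdot 7\right)^{2} + 237\right) + 2098 = \left(\left(16 - 14\right)^{2} + 237\right) + 2098 = \left(2^{2} + 237\right) + 2098 = \left(4 + 237\right) + 2098 = 241 + 2098 = 2339$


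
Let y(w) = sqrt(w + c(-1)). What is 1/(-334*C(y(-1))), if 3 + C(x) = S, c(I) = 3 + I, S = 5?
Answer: -1/668 ≈ -0.0014970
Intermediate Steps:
y(w) = sqrt(2 + w) (y(w) = sqrt(w + (3 - 1)) = sqrt(w + 2) = sqrt(2 + w))
C(x) = 2 (C(x) = -3 + 5 = 2)
1/(-334*C(y(-1))) = 1/(-334*2) = 1/(-668) = -1/668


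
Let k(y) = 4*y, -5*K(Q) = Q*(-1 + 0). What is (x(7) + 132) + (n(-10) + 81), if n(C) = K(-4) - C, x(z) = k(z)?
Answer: 1251/5 ≈ 250.20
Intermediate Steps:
K(Q) = Q/5 (K(Q) = -Q*(-1 + 0)/5 = -Q*(-1)/5 = -(-1)*Q/5 = Q/5)
x(z) = 4*z
n(C) = -⅘ - C (n(C) = (⅕)*(-4) - C = -⅘ - C)
(x(7) + 132) + (n(-10) + 81) = (4*7 + 132) + ((-⅘ - 1*(-10)) + 81) = (28 + 132) + ((-⅘ + 10) + 81) = 160 + (46/5 + 81) = 160 + 451/5 = 1251/5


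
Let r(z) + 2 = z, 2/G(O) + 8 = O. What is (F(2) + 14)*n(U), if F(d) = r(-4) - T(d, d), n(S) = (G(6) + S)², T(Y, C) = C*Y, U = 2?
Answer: 4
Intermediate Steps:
G(O) = 2/(-8 + O)
n(S) = (-1 + S)² (n(S) = (2/(-8 + 6) + S)² = (2/(-2) + S)² = (2*(-½) + S)² = (-1 + S)²)
r(z) = -2 + z
F(d) = -6 - d² (F(d) = (-2 - 4) - d*d = -6 - d²)
(F(2) + 14)*n(U) = ((-6 - 1*2²) + 14)*(-1 + 2)² = ((-6 - 1*4) + 14)*1² = ((-6 - 4) + 14)*1 = (-10 + 14)*1 = 4*1 = 4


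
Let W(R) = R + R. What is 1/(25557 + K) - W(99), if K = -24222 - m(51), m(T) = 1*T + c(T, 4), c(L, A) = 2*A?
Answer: -252647/1276 ≈ -198.00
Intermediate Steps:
m(T) = 8 + T (m(T) = 1*T + 2*4 = T + 8 = 8 + T)
W(R) = 2*R
K = -24281 (K = -24222 - (8 + 51) = -24222 - 1*59 = -24222 - 59 = -24281)
1/(25557 + K) - W(99) = 1/(25557 - 24281) - 2*99 = 1/1276 - 1*198 = 1/1276 - 198 = -252647/1276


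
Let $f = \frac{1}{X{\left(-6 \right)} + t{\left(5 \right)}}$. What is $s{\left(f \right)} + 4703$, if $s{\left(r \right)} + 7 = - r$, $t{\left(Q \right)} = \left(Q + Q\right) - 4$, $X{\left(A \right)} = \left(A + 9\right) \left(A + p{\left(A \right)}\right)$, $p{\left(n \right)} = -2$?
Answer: $\frac{84529}{18} \approx 4696.1$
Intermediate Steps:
$X{\left(A \right)} = \left(-2 + A\right) \left(9 + A\right)$ ($X{\left(A \right)} = \left(A + 9\right) \left(A - 2\right) = \left(9 + A\right) \left(-2 + A\right) = \left(-2 + A\right) \left(9 + A\right)$)
$t{\left(Q \right)} = -4 + 2 Q$ ($t{\left(Q \right)} = 2 Q - 4 = -4 + 2 Q$)
$f = - \frac{1}{18}$ ($f = \frac{1}{\left(-18 + \left(-6\right)^{2} + 7 \left(-6\right)\right) + \left(-4 + 2 \cdot 5\right)} = \frac{1}{\left(-18 + 36 - 42\right) + \left(-4 + 10\right)} = \frac{1}{-24 + 6} = \frac{1}{-18} = - \frac{1}{18} \approx -0.055556$)
$s{\left(r \right)} = -7 - r$
$s{\left(f \right)} + 4703 = \left(-7 - - \frac{1}{18}\right) + 4703 = \left(-7 + \frac{1}{18}\right) + 4703 = - \frac{125}{18} + 4703 = \frac{84529}{18}$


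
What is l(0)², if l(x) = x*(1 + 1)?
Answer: 0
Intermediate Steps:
l(x) = 2*x (l(x) = x*2 = 2*x)
l(0)² = (2*0)² = 0² = 0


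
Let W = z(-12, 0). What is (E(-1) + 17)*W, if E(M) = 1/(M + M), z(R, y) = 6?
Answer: 99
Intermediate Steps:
W = 6
E(M) = 1/(2*M)
(E(-1) + 17)*W = ((1/2)/(-1) + 17)*6 = ((1/2)*(-1) + 17)*6 = (-1/2 + 17)*6 = (33/2)*6 = 99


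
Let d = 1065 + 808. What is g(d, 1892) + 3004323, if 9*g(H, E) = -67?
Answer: 27038840/9 ≈ 3.0043e+6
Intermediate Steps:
d = 1873
g(H, E) = -67/9 (g(H, E) = (⅑)*(-67) = -67/9)
g(d, 1892) + 3004323 = -67/9 + 3004323 = 27038840/9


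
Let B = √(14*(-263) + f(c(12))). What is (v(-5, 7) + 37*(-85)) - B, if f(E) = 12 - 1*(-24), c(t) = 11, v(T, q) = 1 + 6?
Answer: -3138 - I*√3646 ≈ -3138.0 - 60.382*I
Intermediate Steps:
v(T, q) = 7
f(E) = 36 (f(E) = 12 + 24 = 36)
B = I*√3646 (B = √(14*(-263) + 36) = √(-3682 + 36) = √(-3646) = I*√3646 ≈ 60.382*I)
(v(-5, 7) + 37*(-85)) - B = (7 + 37*(-85)) - I*√3646 = (7 - 3145) - I*√3646 = -3138 - I*√3646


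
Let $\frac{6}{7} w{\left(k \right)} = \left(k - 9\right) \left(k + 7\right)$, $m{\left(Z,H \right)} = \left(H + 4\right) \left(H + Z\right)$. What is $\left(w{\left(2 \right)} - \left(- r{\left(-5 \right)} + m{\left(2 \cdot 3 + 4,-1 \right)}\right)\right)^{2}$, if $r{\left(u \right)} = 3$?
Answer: $\frac{38025}{4} \approx 9506.3$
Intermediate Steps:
$m{\left(Z,H \right)} = \left(4 + H\right) \left(H + Z\right)$
$w{\left(k \right)} = \frac{7 \left(-9 + k\right) \left(7 + k\right)}{6}$ ($w{\left(k \right)} = \frac{7 \left(k - 9\right) \left(k + 7\right)}{6} = \frac{7 \left(-9 + k\right) \left(7 + k\right)}{6}$)
$\left(w{\left(2 \right)} - \left(- r{\left(-5 \right)} + m{\left(2 \cdot 3 + 4,-1 \right)}\right)\right)^{2} = \left(\left(- \frac{147}{2} - \frac{14}{3} + \frac{7 \cdot 2^{2}}{6}\right) - \left(-2 - 4 + 3 \left(2 \cdot 3 + 4\right)\right)\right)^{2} = \left(\left(- \frac{147}{2} - \frac{14}{3} + \frac{7}{6} \cdot 4\right) + \left(3 - \left(1 - 4 + 4 \left(6 + 4\right) - \left(6 + 4\right)\right)\right)\right)^{2} = \left(\left(- \frac{147}{2} - \frac{14}{3} + \frac{14}{3}\right) + \left(3 - \left(1 - 4 + 4 \cdot 10 - 10\right)\right)\right)^{2} = \left(- \frac{147}{2} + \left(3 - \left(1 - 4 + 40 - 10\right)\right)\right)^{2} = \left(- \frac{147}{2} + \left(3 - 27\right)\right)^{2} = \left(- \frac{147}{2} - 24\right)^{2} = \left(- \frac{195}{2}\right)^{2} = \frac{38025}{4}$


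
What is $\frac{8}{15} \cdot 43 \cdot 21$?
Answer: $\frac{2408}{5} \approx 481.6$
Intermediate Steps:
$\frac{8}{15} \cdot 43 \cdot 21 = \frac{344}{15} \cdot 21 = \frac{2408}{5}$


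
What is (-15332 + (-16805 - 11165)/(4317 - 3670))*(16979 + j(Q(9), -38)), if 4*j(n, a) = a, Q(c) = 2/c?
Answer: -168808750893/647 ≈ -2.6091e+8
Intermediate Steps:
j(n, a) = a/4
(-15332 + (-16805 - 11165)/(4317 - 3670))*(16979 + j(Q(9), -38)) = (-15332 + (-16805 - 11165)/(4317 - 3670))*(16979 + (¼)*(-38)) = (-15332 - 27970/647)*(16979 - 19/2) = (-15332 - 27970*1/647)*(33939/2) = (-15332 - 27970/647)*(33939/2) = -9947774/647*33939/2 = -168808750893/647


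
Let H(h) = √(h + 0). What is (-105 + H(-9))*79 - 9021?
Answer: -17316 + 237*I ≈ -17316.0 + 237.0*I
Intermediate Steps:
H(h) = √h
(-105 + H(-9))*79 - 9021 = (-105 + √(-9))*79 - 9021 = (-105 + 3*I)*79 - 9021 = (-8295 + 237*I) - 9021 = -17316 + 237*I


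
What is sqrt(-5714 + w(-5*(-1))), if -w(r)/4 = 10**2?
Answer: I*sqrt(6114) ≈ 78.192*I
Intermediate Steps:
w(r) = -400 (w(r) = -4*10**2 = -4*100 = -400)
sqrt(-5714 + w(-5*(-1))) = sqrt(-5714 - 400) = sqrt(-6114) = I*sqrt(6114)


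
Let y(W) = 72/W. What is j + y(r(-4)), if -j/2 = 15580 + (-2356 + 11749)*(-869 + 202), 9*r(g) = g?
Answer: 12498940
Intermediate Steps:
r(g) = g/9
j = 12499102 (j = -2*(15580 + (-2356 + 11749)*(-869 + 202)) = -2*(15580 + 9393*(-667)) = -2*(15580 - 6265131) = -2*(-6249551) = 12499102)
j + y(r(-4)) = 12499102 + 72/(((1/9)*(-4))) = 12499102 + 72/(-4/9) = 12499102 + 72*(-9/4) = 12499102 - 162 = 12498940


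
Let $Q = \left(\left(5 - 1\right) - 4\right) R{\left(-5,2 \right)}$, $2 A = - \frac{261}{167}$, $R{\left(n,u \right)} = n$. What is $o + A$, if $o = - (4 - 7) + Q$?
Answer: $\frac{741}{334} \approx 2.2186$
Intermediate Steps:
$A = - \frac{261}{334}$ ($A = \frac{\left(-261\right) \frac{1}{167}}{2} = \frac{1}{2} \left(- \frac{261}{167}\right) = - \frac{261}{334} \approx -0.78144$)
$Q = 0$ ($Q = \left(\left(5 - 1\right) - 4\right) \left(-5\right) = \left(4 - 4\right) \left(-5\right) = 0 \left(-5\right) = 0$)
$o = 3$ ($o = - (4 - 7) + 0 = \left(-1\right) \left(-3\right) + 0 = 3 + 0 = 3$)
$o + A = 3 - \frac{261}{334} = \frac{741}{334}$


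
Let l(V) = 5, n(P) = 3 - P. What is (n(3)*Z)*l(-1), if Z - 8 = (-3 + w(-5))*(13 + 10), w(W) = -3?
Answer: 0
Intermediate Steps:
Z = -130 (Z = 8 + (-3 - 3)*(13 + 10) = 8 - 6*23 = 8 - 138 = -130)
(n(3)*Z)*l(-1) = ((3 - 1*3)*(-130))*5 = ((3 - 3)*(-130))*5 = (0*(-130))*5 = 0*5 = 0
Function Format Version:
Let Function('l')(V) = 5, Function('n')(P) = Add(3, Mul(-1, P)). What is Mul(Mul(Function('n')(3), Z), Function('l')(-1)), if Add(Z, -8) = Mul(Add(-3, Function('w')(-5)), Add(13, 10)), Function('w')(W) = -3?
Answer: 0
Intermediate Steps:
Z = -130 (Z = Add(8, Mul(Add(-3, -3), Add(13, 10))) = Add(8, Mul(-6, 23)) = Add(8, -138) = -130)
Mul(Mul(Function('n')(3), Z), Function('l')(-1)) = Mul(Mul(Add(3, Mul(-1, 3)), -130), 5) = Mul(Mul(Add(3, -3), -130), 5) = Mul(Mul(0, -130), 5) = Mul(0, 5) = 0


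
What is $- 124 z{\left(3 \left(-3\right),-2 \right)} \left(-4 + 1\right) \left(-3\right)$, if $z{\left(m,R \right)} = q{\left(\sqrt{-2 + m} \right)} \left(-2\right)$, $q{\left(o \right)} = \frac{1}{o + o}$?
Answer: $- \frac{1116 i \sqrt{11}}{11} \approx - 336.49 i$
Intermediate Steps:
$q{\left(o \right)} = \frac{1}{2 o}$
$z{\left(m,R \right)} = - \frac{1}{\sqrt{-2 + m}}$ ($z{\left(m,R \right)} = \frac{1}{2 \sqrt{-2 + m}} \left(-2\right) = - \frac{1}{\sqrt{-2 + m}}$)
$- 124 z{\left(3 \left(-3\right),-2 \right)} \left(-4 + 1\right) \left(-3\right) = - 124 \left(- \frac{1}{\sqrt{-2 + 3 \left(-3\right)}}\right) \left(-4 + 1\right) \left(-3\right) = - 124 \left(- \frac{1}{\sqrt{-2 - 9}}\right) \left(\left(-3\right) \left(-3\right)\right) = - 124 \left(- \frac{1}{i \sqrt{11}}\right) 9 = - 124 \left(- \frac{\left(-1\right) i \sqrt{11}}{11}\right) 9 = - 124 \frac{i \sqrt{11}}{11} \cdot 9 = - \frac{124 i \sqrt{11}}{11} \cdot 9 = - \frac{1116 i \sqrt{11}}{11}$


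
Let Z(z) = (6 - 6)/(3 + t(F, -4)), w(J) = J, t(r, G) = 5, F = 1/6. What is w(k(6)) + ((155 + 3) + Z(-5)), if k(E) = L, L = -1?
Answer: 157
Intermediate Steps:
F = ⅙ (F = 1*(⅙) = ⅙ ≈ 0.16667)
k(E) = -1
Z(z) = 0 (Z(z) = (6 - 6)/(3 + 5) = 0/8 = 0*(⅛) = 0)
w(k(6)) + ((155 + 3) + Z(-5)) = -1 + ((155 + 3) + 0) = -1 + (158 + 0) = -1 + 158 = 157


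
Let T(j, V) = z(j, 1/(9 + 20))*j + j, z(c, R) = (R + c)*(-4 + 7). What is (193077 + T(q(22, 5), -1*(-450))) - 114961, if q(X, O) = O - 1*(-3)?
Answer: 2271188/29 ≈ 78317.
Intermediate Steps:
z(c, R) = 3*R + 3*c (z(c, R) = (R + c)*3 = 3*R + 3*c)
q(X, O) = 3 + O (q(X, O) = O + 3 = 3 + O)
T(j, V) = j + j*(3/29 + 3*j) (T(j, V) = (3/(9 + 20) + 3*j)*j + j = (3/29 + 3*j)*j + j = j*(3/29 + 3*j) + j = j + j*(3/29 + 3*j))
(193077 + T(q(22, 5), -1*(-450))) - 114961 = (193077 + (3 + 5)*(32 + 87*(3 + 5))/29) - 114961 = (193077 + (1/29)*8*(32 + 87*8)) - 114961 = (193077 + (1/29)*8*(32 + 696)) - 114961 = (193077 + (1/29)*8*728) - 114961 = (193077 + 5824/29) - 114961 = 5605057/29 - 114961 = 2271188/29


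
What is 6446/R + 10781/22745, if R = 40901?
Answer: 587567951/930293245 ≈ 0.63159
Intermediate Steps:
6446/R + 10781/22745 = 6446/40901 + 10781/22745 = 587567951/930293245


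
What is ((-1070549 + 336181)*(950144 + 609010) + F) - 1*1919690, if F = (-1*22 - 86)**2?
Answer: -1144994712698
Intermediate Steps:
F = 11664 (F = (-22 - 86)**2 = (-108)**2 = 11664)
((-1070549 + 336181)*(950144 + 609010) + F) - 1*1919690 = ((-1070549 + 336181)*(950144 + 609010) + 11664) - 1*1919690 = (-734368*1559154 + 11664) - 1919690 = (-1144992804672 + 11664) - 1919690 = -1144992793008 - 1919690 = -1144994712698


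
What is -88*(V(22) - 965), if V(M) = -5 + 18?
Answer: 83776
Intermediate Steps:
V(M) = 13
-88*(V(22) - 965) = -88*(13 - 965) = -88*(-952) = 83776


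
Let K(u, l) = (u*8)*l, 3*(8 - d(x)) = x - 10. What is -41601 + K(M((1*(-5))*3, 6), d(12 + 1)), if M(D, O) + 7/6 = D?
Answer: -127519/3 ≈ -42506.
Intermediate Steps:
M(D, O) = -7/6 + D
d(x) = 34/3 - x/3 (d(x) = 8 - (x - 10)/3 = 8 - (-10 + x)/3 = 8 + (10/3 - x/3) = 34/3 - x/3)
K(u, l) = 8*l*u (K(u, l) = (8*u)*l = 8*l*u)
-41601 + K(M((1*(-5))*3, 6), d(12 + 1)) = -41601 + 8*(34/3 - (12 + 1)/3)*(-7/6 + (1*(-5))*3) = -41601 + 8*(34/3 - 1/3*13)*(-7/6 - 5*3) = -41601 + 8*(34/3 - 13/3)*(-7/6 - 15) = -41601 + 8*7*(-97/6) = -41601 - 2716/3 = -127519/3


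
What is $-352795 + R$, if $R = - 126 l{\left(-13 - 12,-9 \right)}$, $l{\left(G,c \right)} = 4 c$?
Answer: $-348259$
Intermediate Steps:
$R = 4536$ ($R = - 126 \cdot 4 \left(-9\right) = \left(-126\right) \left(-36\right) = 4536$)
$-352795 + R = -352795 + 4536 = -348259$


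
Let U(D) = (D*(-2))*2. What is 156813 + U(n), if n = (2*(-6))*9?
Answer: 157245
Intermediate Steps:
n = -108 (n = -12*9 = -108)
U(D) = -4*D (U(D) = -2*D*2 = -4*D)
156813 + U(n) = 156813 - 4*(-108) = 156813 + 432 = 157245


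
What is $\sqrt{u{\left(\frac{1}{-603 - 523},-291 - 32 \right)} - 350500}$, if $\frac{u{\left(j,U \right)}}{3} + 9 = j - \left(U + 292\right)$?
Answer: $\frac{i \sqrt{444306861562}}{1126} \approx 591.97 i$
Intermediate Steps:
$u{\left(j,U \right)} = -903 - 3 U + 3 j$ ($u{\left(j,U \right)} = -27 + 3 \left(j - \left(U + 292\right)\right) = -27 + 3 \left(j - \left(292 + U\right)\right) = -27 + 3 \left(-292 + j - U\right) = -27 - \left(876 - 3 j + 3 U\right) = -903 - 3 U + 3 j$)
$\sqrt{u{\left(\frac{1}{-603 - 523},-291 - 32 \right)} - 350500} = \sqrt{\left(-903 - 3 \left(-291 - 32\right) + \frac{3}{-603 - 523}\right) - 350500} = \sqrt{\left(-903 - -969 + \frac{3}{-1126}\right) - 350500} = \sqrt{\left(-903 + 969 + 3 \left(- \frac{1}{1126}\right)\right) - 350500} = \sqrt{\left(-903 + 969 - \frac{3}{1126}\right) - 350500} = \sqrt{\frac{74313}{1126} - 350500} = \sqrt{- \frac{394588687}{1126}} = \frac{i \sqrt{444306861562}}{1126}$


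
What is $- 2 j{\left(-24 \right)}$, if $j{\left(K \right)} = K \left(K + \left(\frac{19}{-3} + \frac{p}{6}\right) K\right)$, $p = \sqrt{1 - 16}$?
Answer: $6144 - 192 i \sqrt{15} \approx 6144.0 - 743.61 i$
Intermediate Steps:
$p = i \sqrt{15}$ ($p = \sqrt{1 - 16} = \sqrt{-15} = i \sqrt{15} \approx 3.873 i$)
$j{\left(K \right)} = K \left(K + K \left(- \frac{19}{3} + \frac{i \sqrt{15}}{6}\right)\right)$ ($j{\left(K \right)} = K \left(K + \left(\frac{19}{-3} + \frac{i \sqrt{15}}{6}\right) K\right) = K \left(K + \left(19 \left(- \frac{1}{3}\right) + i \sqrt{15} \cdot \frac{1}{6}\right) K\right) = K \left(K + \left(- \frac{19}{3} + \frac{i \sqrt{15}}{6}\right) K\right) = K \left(K + K \left(- \frac{19}{3} + \frac{i \sqrt{15}}{6}\right)\right)$)
$- 2 j{\left(-24 \right)} = - 2 \frac{\left(-24\right)^{2} \left(-32 + i \sqrt{15}\right)}{6} = - 2 \cdot \frac{1}{6} \cdot 576 \left(-32 + i \sqrt{15}\right) = - 2 \left(-3072 + 96 i \sqrt{15}\right) = 6144 - 192 i \sqrt{15}$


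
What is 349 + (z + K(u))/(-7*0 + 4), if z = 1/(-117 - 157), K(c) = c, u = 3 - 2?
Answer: 382777/1096 ≈ 349.25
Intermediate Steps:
u = 1
z = -1/274 (z = 1/(-274) = -1/274 ≈ -0.0036496)
349 + (z + K(u))/(-7*0 + 4) = 349 + (-1/274 + 1)/(-7*0 + 4) = 349 + 273/(274*(0 + 4)) = 349 + (273/274)/4 = 349 + (273/274)*(¼) = 349 + 273/1096 = 382777/1096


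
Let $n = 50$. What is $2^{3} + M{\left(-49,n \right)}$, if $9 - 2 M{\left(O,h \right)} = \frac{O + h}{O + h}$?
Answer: $12$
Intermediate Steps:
$M{\left(O,h \right)} = 4$ ($M{\left(O,h \right)} = \frac{9}{2} - \frac{\left(O + h\right) \frac{1}{O + h}}{2} = \frac{9}{2} - \frac{1}{2} = 4$)
$2^{3} + M{\left(-49,n \right)} = 2^{3} + 4 = 8 + 4 = 12$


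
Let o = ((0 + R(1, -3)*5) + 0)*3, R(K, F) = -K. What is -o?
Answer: 15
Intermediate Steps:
o = -15 (o = ((0 - 1*1*5) + 0)*3 = ((0 - 1*5) + 0)*3 = ((0 - 5) + 0)*3 = (-5 + 0)*3 = -5*3 = -15)
-o = -1*(-15) = 15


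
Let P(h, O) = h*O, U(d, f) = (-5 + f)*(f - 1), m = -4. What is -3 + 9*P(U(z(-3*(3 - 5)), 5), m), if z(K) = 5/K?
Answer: -3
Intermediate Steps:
U(d, f) = (-1 + f)*(-5 + f) (U(d, f) = (-5 + f)*(-1 + f) = (-1 + f)*(-5 + f))
P(h, O) = O*h
-3 + 9*P(U(z(-3*(3 - 5)), 5), m) = -3 + 9*(-4*(5 + 5**2 - 6*5)) = -3 + 9*(-4*(5 + 25 - 30)) = -3 + 9*(-4*0) = -3 + 9*0 = -3 + 0 = -3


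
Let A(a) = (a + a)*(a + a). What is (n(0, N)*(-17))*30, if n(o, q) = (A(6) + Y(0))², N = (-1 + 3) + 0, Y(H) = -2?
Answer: -10283640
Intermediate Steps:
A(a) = 4*a² (A(a) = (2*a)*(2*a) = 4*a²)
N = 2 (N = 2 + 0 = 2)
n(o, q) = 20164 (n(o, q) = (4*6² - 2)² = (4*36 - 2)² = (144 - 2)² = 142² = 20164)
(n(0, N)*(-17))*30 = (20164*(-17))*30 = -342788*30 = -10283640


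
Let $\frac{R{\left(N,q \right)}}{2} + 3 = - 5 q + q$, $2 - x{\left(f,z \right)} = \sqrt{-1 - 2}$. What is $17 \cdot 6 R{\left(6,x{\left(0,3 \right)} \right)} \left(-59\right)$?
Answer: $132396 - 48144 i \sqrt{3} \approx 1.324 \cdot 10^{5} - 83388.0 i$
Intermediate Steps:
$x{\left(f,z \right)} = 2 - i \sqrt{3}$ ($x{\left(f,z \right)} = 2 - \sqrt{-1 - 2} = 2 - \sqrt{-3} = 2 - i \sqrt{3}$)
$R{\left(N,q \right)} = -6 - 8 q$ ($R{\left(N,q \right)} = -6 + 2 \left(- 5 q + q\right) = -6 + 2 \left(- 4 q\right) = -6 - 8 q$)
$17 \cdot 6 R{\left(6,x{\left(0,3 \right)} \right)} \left(-59\right) = 17 \cdot 6 \left(-6 - 8 \left(2 - i \sqrt{3}\right)\right) \left(-59\right) = 17 \cdot 6 \left(-6 - \left(16 - 8 i \sqrt{3}\right)\right) \left(-59\right) = 17 \cdot 6 \left(-22 + 8 i \sqrt{3}\right) \left(-59\right) = 17 \left(-132 + 48 i \sqrt{3}\right) \left(-59\right) = \left(-2244 + 816 i \sqrt{3}\right) \left(-59\right) = 132396 - 48144 i \sqrt{3}$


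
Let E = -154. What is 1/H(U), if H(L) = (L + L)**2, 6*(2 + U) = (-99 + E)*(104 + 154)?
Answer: 1/473584644 ≈ 2.1116e-9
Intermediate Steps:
U = -10881 (U = -2 + ((-99 - 154)*(104 + 154))/6 = -2 + (-253*258)/6 = -2 + (1/6)*(-65274) = -2 - 10879 = -10881)
H(L) = 4*L**2 (H(L) = (2*L)**2 = 4*L**2)
1/H(U) = 1/(4*(-10881)**2) = 1/(4*118396161) = 1/473584644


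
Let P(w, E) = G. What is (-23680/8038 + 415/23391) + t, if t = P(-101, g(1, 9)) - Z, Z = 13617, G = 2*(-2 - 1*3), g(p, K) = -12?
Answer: -1281328143538/94008429 ≈ -13630.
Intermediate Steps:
G = -10 (G = 2*(-2 - 3) = 2*(-5) = -10)
P(w, E) = -10
t = -13627 (t = -10 - 1*13617 = -10 - 13617 = -13627)
(-23680/8038 + 415/23391) + t = (-23680/8038 + 415/23391) - 13627 = (-23680*1/8038 + 415*(1/23391)) - 13627 = (-11840/4019 + 415/23391) - 13627 = -275281555/94008429 - 13627 = -1281328143538/94008429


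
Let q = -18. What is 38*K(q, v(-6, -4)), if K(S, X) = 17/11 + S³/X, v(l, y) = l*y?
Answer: -100928/11 ≈ -9175.3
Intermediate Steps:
K(S, X) = 17/11 + S³/X (K(S, X) = 17*(1/11) + S³/X = 17/11 + S³/X)
38*K(q, v(-6, -4)) = 38*(17/11 + (-18)³/((-6*(-4)))) = 38*(17/11 - 5832/24) = 38*(17/11 - 5832*1/24) = 38*(17/11 - 243) = 38*(-2656/11) = -100928/11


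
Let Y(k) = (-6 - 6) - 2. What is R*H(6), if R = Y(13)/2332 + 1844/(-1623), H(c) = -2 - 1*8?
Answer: 10807325/946209 ≈ 11.422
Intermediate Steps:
H(c) = -10 (H(c) = -2 - 8 = -10)
Y(k) = -14 (Y(k) = -12 - 2 = -14)
R = -2161465/1892418 (R = -14/2332 + 1844/(-1623) = -14*1/2332 + 1844*(-1/1623) = -7/1166 - 1844/1623 = -2161465/1892418 ≈ -1.1422)
R*H(6) = -2161465/1892418*(-10) = 10807325/946209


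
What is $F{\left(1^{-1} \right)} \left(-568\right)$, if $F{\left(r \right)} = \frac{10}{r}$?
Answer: $-5680$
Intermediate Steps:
$F{\left(1^{-1} \right)} \left(-568\right) = \frac{10}{1^{-1}} \left(-568\right) = \frac{10}{1} \left(-568\right) = 10 \cdot 1 \left(-568\right) = 10 \left(-568\right) = -5680$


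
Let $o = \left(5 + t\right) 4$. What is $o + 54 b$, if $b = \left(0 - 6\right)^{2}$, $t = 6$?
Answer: $1988$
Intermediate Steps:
$o = 44$ ($o = \left(5 + 6\right) 4 = 11 \cdot 4 = 44$)
$b = 36$ ($b = \left(-6\right)^{2} = 36$)
$o + 54 b = 44 + 54 \cdot 36 = 44 + 1944 = 1988$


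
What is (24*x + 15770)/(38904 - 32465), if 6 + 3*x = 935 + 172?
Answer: 24578/6439 ≈ 3.8171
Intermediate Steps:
x = 367 (x = -2 + (935 + 172)/3 = -2 + (⅓)*1107 = -2 + 369 = 367)
(24*x + 15770)/(38904 - 32465) = (24*367 + 15770)/(38904 - 32465) = (8808 + 15770)/6439 = 24578*(1/6439) = 24578/6439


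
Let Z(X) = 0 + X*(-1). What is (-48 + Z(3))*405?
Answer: -20655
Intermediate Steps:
Z(X) = -X (Z(X) = 0 - X = -X)
(-48 + Z(3))*405 = (-48 - 1*3)*405 = (-48 - 3)*405 = -51*405 = -20655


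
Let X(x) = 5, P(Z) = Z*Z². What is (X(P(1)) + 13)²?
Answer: 324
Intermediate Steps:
P(Z) = Z³
(X(P(1)) + 13)² = (5 + 13)² = 18² = 324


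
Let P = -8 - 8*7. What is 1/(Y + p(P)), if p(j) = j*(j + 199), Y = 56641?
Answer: 1/48001 ≈ 2.0833e-5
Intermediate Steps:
P = -64 (P = -8 - 56 = -64)
p(j) = j*(199 + j)
1/(Y + p(P)) = 1/(56641 - 64*(199 - 64)) = 1/(56641 - 64*135) = 1/(56641 - 8640) = 1/48001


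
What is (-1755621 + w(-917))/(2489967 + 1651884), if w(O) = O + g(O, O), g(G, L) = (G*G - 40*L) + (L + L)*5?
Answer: -126877/591693 ≈ -0.21443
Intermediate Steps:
g(G, L) = G² - 30*L (g(G, L) = (G² - 40*L) + (2*L)*5 = (G² - 40*L) + 10*L = G² - 30*L)
w(O) = O² - 29*O (w(O) = O + (O² - 30*O) = O² - 29*O)
(-1755621 + w(-917))/(2489967 + 1651884) = (-1755621 - 917*(-29 - 917))/(2489967 + 1651884) = (-1755621 - 917*(-946))/4141851 = (-1755621 + 867482)*(1/4141851) = -888139*1/4141851 = -126877/591693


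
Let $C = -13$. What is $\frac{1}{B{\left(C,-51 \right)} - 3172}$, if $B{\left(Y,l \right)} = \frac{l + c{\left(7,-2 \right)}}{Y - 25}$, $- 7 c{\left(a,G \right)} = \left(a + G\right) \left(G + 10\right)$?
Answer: $- \frac{266}{843355} \approx -0.00031541$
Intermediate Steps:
$c{\left(a,G \right)} = - \frac{\left(10 + G\right) \left(G + a\right)}{7}$ ($c{\left(a,G \right)} = - \frac{\left(a + G\right) \left(G + 10\right)}{7} = - \frac{\left(G + a\right) \left(10 + G\right)}{7} = - \frac{\left(10 + G\right) \left(G + a\right)}{7}$)
$B{\left(Y,l \right)} = \frac{- \frac{40}{7} + l}{-25 + Y}$ ($B{\left(Y,l \right)} = \frac{l - \left(\frac{50}{7} - 2 + \frac{4}{7}\right)}{Y - 25} = \frac{l + \left(\frac{20}{7} - 10 - \frac{4}{7} + 2\right)}{-25 + Y} = \frac{l - \frac{40}{7}}{-25 + Y} = \frac{- \frac{40}{7} + l}{-25 + Y}$)
$\frac{1}{B{\left(C,-51 \right)} - 3172} = \frac{1}{\frac{- \frac{40}{7} - 51}{-25 - 13} - 3172} = \frac{1}{\frac{1}{-38} \left(- \frac{397}{7}\right) - 3172} = \frac{1}{\left(- \frac{1}{38}\right) \left(- \frac{397}{7}\right) - 3172} = \frac{1}{\frac{397}{266} - 3172} = \frac{1}{- \frac{843355}{266}} = - \frac{266}{843355}$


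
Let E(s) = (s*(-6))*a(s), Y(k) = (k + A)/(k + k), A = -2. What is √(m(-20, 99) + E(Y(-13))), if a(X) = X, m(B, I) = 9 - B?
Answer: √18254/26 ≈ 5.1964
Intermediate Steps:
Y(k) = (-2 + k)/(2*k) (Y(k) = (k - 2)/(k + k) = (-2 + k)/((2*k)) = (-2 + k)*(1/(2*k)) = (-2 + k)/(2*k))
E(s) = -6*s² (E(s) = (s*(-6))*s = (-6*s)*s = -6*s²)
√(m(-20, 99) + E(Y(-13))) = √((9 - 1*(-20)) - 6*(-2 - 13)²/676) = √((9 + 20) - 6*((½)*(-1/13)*(-15))²) = √(29 - 6*(15/26)²) = √(29 - 6*225/676) = √(29 - 675/338) = √(9127/338) = √18254/26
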